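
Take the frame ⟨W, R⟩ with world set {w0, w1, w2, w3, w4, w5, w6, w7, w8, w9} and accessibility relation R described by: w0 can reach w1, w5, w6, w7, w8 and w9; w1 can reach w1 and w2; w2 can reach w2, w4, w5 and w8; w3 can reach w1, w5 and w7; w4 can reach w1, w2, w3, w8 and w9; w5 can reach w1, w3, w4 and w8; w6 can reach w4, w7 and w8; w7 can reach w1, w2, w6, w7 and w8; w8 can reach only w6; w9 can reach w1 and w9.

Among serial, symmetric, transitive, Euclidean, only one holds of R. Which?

serial

Serial: yes — every world has a successor (e.g. w0 R w1).
Symmetric: no — w0 R w1 but not w1 R w0.
Transitive: no — w0 R w1 and w1 R w2, but not w0 R w2.
Euclidean: no — w0 R w1 and w0 R w5, but not w1 R w5.
Only serial holds.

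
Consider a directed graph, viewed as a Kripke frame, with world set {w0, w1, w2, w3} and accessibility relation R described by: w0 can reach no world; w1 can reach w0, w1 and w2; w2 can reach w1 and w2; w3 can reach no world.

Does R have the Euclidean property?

Euclidean: no — w1 R w0 and w1 R w2, but not w0 R w2.

No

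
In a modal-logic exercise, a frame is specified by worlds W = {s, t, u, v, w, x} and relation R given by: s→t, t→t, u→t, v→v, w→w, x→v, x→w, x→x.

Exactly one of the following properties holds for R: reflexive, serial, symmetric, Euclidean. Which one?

serial

Reflexive: no — s is not related to itself.
Serial: yes — every world has a successor (e.g. s R t).
Symmetric: no — s R t but not t R s.
Euclidean: no — x R v and x R w, but not v R w.
Only serial holds.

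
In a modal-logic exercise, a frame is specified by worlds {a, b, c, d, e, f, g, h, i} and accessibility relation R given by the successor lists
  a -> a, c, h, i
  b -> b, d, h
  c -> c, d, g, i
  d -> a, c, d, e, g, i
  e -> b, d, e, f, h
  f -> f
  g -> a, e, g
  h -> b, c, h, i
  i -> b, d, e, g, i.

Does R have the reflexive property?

Yes

Reflexive: yes — every world is R-related to itself.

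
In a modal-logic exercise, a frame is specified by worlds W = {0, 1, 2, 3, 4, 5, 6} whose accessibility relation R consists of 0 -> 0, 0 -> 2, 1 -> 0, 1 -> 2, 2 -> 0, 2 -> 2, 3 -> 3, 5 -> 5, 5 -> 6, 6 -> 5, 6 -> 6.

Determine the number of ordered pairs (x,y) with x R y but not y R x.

2

Enumerating: (1,0), (1,2).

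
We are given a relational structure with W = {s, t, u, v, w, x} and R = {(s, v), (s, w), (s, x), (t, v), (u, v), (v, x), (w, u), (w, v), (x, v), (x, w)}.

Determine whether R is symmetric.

Symmetric: no — s R v but not v R s.

No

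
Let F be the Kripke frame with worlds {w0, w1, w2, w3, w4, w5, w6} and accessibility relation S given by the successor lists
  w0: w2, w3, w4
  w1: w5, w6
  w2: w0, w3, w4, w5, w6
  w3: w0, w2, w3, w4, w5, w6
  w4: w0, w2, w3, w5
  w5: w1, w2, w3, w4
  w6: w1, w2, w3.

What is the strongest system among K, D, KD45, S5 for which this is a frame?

D

Serial (axiom D): yes — every world has a successor (e.g. w0 S w2).
Euclidean (axiom 5): no — w1 S w5 and w1 S w6, but not w5 S w6.
Transitive (axiom 4): no — w0 S w2 and w2 S w5, but not w0 S w5.
Reflexive (axiom T): no — w0 is not related to itself.
So F validates K, D; KD45 would additionally require S to be Euclidean and transitive. The strongest is D.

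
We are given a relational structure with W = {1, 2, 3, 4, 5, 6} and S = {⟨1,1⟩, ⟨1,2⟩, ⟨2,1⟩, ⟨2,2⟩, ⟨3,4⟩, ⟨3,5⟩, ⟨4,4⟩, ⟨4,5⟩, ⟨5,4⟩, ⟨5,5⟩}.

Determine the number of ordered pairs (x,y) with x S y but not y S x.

Enumerating: (3,4), (3,5).

2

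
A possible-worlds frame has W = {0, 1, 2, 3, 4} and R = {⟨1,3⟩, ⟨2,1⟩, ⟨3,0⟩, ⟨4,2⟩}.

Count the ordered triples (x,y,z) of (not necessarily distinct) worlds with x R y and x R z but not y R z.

Enumerating: (1,3,3), (2,1,1), (3,0,0), (4,2,2).

4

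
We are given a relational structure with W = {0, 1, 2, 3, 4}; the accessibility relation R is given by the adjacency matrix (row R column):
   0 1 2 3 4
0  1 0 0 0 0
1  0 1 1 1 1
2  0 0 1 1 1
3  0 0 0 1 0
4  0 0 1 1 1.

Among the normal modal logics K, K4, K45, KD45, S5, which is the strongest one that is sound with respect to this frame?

K4

Transitive (axiom 4): yes — every two-step R-path is closed by a direct edge.
Euclidean (axiom 5): no — 1 R 3 and 1 R 2, but not 3 R 2.
Serial (axiom D): yes — every world has a successor (e.g. 0 R 0).
Reflexive (axiom T): yes — every world is R-related to itself.
So F validates K, K4; K45 would additionally require R to be Euclidean. The strongest is K4.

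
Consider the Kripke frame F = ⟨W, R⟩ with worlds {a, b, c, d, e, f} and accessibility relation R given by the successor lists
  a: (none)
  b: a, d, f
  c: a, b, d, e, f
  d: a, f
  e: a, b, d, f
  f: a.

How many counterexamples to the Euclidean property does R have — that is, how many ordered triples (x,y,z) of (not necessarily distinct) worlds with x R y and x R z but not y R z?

Enumerating: (b,a,a), (b,a,d), (b,a,f), (b,d,d), (b,f,d), (b,f,f), (c,a,a), (c,a,b), (c,a,d), (c,a,e), (c,a,f), (c,b,b), … and 23 more.
Total: 35.

35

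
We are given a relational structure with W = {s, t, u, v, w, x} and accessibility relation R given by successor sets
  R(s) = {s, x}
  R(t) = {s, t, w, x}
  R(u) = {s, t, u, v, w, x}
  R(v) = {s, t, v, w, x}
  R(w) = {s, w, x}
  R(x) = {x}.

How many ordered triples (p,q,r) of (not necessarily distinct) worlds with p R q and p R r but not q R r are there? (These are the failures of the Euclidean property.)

Enumerating: (s,x,s), (t,s,t), (t,s,w), (t,w,t), (t,x,s), (t,x,t), (t,x,w), (u,s,t), (u,s,u), (u,s,v), (u,s,w), (u,t,u), … and 23 more.
Total: 35.

35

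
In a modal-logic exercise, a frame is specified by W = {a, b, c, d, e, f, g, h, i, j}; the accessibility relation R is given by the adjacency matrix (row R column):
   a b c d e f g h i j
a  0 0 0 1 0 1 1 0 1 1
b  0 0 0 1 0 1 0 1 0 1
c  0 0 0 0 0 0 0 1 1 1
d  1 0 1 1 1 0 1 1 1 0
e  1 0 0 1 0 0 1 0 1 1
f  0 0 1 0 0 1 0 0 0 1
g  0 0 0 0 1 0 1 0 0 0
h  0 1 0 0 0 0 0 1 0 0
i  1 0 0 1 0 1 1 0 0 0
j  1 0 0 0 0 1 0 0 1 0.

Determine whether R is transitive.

No

Transitive: no — a R d and d R c, but not a R c.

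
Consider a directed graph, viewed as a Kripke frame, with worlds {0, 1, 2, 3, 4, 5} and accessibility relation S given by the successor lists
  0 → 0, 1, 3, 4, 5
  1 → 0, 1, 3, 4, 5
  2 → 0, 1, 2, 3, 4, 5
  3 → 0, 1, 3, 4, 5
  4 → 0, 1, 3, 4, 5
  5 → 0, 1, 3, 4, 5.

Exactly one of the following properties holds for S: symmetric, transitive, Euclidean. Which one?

transitive

Symmetric: no — 2 S 0 but not 0 S 2.
Transitive: yes — every two-step S-path is closed by a direct edge.
Euclidean: no — 2 S 0 and 2 S 2, but not 0 S 2.
Only transitive holds.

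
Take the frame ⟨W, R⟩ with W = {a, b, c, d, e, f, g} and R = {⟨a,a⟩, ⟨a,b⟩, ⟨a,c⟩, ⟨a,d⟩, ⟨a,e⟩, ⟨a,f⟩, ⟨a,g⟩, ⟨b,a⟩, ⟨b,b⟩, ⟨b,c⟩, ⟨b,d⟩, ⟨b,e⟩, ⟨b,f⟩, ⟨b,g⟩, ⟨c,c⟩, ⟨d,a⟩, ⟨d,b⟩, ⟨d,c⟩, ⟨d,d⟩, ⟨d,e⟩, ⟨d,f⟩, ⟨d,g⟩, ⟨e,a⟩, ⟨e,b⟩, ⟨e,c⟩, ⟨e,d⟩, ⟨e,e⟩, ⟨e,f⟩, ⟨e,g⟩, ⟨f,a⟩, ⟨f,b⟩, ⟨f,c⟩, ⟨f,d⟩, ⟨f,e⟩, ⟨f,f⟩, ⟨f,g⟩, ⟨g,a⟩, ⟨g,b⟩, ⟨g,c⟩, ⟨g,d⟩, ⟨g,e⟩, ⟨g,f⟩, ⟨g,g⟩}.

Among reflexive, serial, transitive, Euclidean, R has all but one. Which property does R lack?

Euclidean

Reflexive: yes — every world is R-related to itself.
Serial: yes — every world has a successor (e.g. a R a).
Transitive: yes — every two-step R-path is closed by a direct edge.
Euclidean: no — a R c and a R b, but not c R b.
Only Euclidean fails.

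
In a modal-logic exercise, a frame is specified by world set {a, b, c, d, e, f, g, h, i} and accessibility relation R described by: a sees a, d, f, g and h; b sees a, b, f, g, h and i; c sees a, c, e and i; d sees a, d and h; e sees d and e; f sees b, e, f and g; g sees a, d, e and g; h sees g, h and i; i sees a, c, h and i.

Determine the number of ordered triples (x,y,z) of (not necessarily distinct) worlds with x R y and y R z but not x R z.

40

Enumerating: (a,f,b), (a,f,e), (a,g,e), (a,h,i), (b,a,d), (b,f,e), (b,g,d), (b,g,e), (b,i,c), (c,a,d), (c,a,f), (c,a,g), … and 28 more.
Total: 40.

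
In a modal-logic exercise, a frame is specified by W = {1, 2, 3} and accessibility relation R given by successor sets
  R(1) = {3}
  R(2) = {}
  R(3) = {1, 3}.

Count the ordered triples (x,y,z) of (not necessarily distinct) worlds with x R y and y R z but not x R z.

1

Enumerating: (1,3,1).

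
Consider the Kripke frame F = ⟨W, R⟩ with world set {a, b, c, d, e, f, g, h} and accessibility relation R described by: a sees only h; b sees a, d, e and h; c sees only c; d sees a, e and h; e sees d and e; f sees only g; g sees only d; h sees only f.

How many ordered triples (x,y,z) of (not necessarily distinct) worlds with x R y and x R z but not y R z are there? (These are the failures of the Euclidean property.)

Enumerating: (a,h,h), (b,a,a), (b,a,d), (b,a,e), (b,d,d), (b,e,a), (b,e,h), (b,h,a), (b,h,d), (b,h,e), (b,h,h), (d,a,a), … and 10 more.
Total: 22.

22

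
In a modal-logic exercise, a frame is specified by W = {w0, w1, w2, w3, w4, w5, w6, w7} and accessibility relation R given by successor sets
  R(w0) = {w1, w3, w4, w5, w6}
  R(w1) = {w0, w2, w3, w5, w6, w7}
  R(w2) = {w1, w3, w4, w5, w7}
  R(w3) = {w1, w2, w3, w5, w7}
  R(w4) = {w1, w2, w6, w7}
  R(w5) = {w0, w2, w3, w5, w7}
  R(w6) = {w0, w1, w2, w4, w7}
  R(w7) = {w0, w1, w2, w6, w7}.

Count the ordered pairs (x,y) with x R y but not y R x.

Enumerating: (w0,w3), (w0,w4), (w1,w5), (w3,w7), (w4,w1), (w4,w7), (w5,w7), (w6,w2), (w7,w0).

9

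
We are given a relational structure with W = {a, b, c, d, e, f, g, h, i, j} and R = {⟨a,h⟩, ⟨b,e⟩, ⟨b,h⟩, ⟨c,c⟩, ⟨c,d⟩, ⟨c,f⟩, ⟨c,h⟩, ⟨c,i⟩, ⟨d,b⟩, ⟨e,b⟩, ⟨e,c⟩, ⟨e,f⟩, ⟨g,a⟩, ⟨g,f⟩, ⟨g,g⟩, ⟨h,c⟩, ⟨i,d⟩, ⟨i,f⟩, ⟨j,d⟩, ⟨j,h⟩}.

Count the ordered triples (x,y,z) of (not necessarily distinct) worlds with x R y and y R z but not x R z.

21

Enumerating: (a,h,c), (b,e,b), (b,e,c), (b,e,f), (b,h,c), (c,d,b), (d,b,e), (d,b,h), (e,b,e), (e,b,h), (e,c,d), (e,c,h), … and 9 more.
Total: 21.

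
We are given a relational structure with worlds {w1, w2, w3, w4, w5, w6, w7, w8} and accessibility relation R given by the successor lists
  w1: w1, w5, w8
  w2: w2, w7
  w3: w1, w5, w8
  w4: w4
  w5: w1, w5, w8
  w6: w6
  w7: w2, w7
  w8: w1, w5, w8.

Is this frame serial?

Yes

Serial: yes — every world has a successor (e.g. w1 R w1).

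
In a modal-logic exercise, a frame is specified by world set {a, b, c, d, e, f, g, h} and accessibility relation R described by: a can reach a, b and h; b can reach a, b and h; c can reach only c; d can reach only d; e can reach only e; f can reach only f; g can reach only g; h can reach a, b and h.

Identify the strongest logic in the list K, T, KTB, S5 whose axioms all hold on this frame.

Reflexive (axiom T): yes — every world is R-related to itself.
Symmetric (axiom B): yes — every pair in R has its reverse in R.
Euclidean (axiom 5): yes — any two successors of a common world are R-related.
So F validates K, T, KTB, S5. The strongest is S5.

S5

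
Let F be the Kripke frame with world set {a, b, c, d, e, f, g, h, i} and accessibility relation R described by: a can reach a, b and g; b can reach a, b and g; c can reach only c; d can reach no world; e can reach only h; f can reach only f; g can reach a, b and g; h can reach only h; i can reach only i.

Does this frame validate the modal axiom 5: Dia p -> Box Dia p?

By correspondence theory, 5 is valid on a frame iff R is Euclidean.
Euclidean: yes — any two successors of a common world are R-related.

Yes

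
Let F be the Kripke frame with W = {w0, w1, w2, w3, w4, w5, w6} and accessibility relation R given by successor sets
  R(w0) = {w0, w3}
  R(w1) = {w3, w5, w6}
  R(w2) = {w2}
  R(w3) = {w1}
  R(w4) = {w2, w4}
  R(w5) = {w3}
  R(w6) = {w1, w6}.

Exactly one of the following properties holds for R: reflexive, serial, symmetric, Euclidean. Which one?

serial

Reflexive: no — w1 is not related to itself.
Serial: yes — every world has a successor (e.g. w0 R w0).
Symmetric: no — w0 R w3 but not w3 R w0.
Euclidean: no — w1 R w3 and w1 R w5, but not w3 R w5.
Only serial holds.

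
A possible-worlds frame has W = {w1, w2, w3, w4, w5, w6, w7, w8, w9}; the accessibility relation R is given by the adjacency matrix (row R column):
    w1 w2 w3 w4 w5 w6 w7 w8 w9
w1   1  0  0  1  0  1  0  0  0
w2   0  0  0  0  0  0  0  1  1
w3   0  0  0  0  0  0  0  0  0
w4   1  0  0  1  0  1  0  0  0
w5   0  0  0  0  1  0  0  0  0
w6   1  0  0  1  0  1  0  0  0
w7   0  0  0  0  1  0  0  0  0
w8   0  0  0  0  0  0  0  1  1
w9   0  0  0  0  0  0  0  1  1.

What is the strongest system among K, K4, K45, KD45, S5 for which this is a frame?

Transitive (axiom 4): yes — every two-step R-path is closed by a direct edge.
Euclidean (axiom 5): yes — any two successors of a common world are R-related.
Serial (axiom D): no — w3 has no R-successor.
Reflexive (axiom T): no — w2 is not related to itself.
So F validates K, K4, K45; KD45 would additionally require R to be serial. The strongest is K45.

K45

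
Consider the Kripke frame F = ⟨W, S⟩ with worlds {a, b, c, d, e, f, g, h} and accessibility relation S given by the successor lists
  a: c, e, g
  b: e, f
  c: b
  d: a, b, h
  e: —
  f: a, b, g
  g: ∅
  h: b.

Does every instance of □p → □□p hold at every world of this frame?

The schema 4 characterises exactly the transitive frames.
Transitive: no — a S c and c S b, but not a S b.

No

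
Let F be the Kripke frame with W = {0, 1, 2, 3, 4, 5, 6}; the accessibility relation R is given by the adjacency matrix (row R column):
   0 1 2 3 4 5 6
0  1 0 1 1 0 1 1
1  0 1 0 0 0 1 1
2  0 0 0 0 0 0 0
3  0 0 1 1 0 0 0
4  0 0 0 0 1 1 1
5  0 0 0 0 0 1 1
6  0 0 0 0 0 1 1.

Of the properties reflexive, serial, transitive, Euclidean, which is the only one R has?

transitive

Reflexive: no — 2 is not related to itself.
Serial: no — 2 has no R-successor.
Transitive: yes — every two-step R-path is closed by a direct edge.
Euclidean: no — 0 R 2 and 0 R 3, but not 2 R 3.
Only transitive holds.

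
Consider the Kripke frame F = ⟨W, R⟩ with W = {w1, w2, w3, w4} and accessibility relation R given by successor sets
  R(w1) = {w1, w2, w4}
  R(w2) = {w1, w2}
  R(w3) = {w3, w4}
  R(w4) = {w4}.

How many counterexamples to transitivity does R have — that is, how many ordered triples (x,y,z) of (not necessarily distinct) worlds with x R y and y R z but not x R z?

1

Enumerating: (w2,w1,w4).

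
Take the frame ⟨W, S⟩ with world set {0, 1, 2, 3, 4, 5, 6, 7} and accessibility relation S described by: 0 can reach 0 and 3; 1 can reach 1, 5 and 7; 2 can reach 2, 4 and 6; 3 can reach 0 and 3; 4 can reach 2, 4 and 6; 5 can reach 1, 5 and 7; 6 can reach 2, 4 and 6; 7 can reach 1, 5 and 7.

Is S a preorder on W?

Yes

Reflexive: yes — every world is S-related to itself.
Transitive: yes — every two-step S-path is closed by a direct edge.
So S is a preorder.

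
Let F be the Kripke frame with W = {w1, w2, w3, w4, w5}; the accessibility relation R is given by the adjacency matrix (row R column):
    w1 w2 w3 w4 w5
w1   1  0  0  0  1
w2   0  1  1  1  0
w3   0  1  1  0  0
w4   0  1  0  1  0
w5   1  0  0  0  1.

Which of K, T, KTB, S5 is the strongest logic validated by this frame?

Reflexive (axiom T): yes — every world is R-related to itself.
Symmetric (axiom B): yes — every pair in R has its reverse in R.
Euclidean (axiom 5): no — w2 R w3 and w2 R w4, but not w3 R w4.
So F validates K, T, KTB; S5 would additionally require R to be Euclidean. The strongest is KTB.

KTB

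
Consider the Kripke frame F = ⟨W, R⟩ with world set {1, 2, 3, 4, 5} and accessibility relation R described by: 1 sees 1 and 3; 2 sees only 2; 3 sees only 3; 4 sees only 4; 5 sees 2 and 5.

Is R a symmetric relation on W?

Symmetric: no — 1 R 3 but not 3 R 1.

No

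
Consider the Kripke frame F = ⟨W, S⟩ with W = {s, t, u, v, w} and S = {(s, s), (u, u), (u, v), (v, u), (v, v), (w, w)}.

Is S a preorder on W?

No

Reflexive: no — t is not related to itself.
Transitive: yes — every two-step S-path is closed by a direct edge.
So S is not a preorder.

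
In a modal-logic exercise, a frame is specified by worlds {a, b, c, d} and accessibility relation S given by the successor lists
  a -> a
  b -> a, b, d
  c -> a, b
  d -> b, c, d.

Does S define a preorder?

Reflexive: no — c is not related to itself.
Transitive: no — b S d and d S c, but not b S c.
So S is not a preorder.

No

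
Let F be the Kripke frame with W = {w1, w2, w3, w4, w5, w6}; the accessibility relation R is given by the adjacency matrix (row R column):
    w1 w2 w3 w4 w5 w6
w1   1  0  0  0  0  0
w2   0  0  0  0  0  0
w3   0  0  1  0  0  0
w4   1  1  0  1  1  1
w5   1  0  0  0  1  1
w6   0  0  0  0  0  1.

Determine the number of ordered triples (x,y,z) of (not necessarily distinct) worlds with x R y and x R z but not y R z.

19

Enumerating: (w4,w1,w2), (w4,w1,w4), (w4,w1,w5), (w4,w1,w6), (w4,w2,w1), (w4,w2,w2), (w4,w2,w4), (w4,w2,w5), (w4,w2,w6), (w4,w5,w2), (w4,w5,w4), (w4,w6,w1), … and 7 more.
Total: 19.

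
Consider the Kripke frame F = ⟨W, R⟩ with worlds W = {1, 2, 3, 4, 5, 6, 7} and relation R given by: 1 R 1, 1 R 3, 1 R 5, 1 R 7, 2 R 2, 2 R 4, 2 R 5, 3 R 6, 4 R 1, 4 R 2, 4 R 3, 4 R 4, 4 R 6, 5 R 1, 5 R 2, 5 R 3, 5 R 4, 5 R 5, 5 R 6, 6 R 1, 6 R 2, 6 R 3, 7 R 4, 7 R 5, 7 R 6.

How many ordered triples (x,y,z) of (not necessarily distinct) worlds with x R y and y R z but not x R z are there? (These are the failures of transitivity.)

33

Enumerating: (1,3,6), (1,5,2), (1,5,4), (1,5,6), (1,7,4), (1,7,6), (2,4,1), (2,4,3), (2,4,6), (2,5,1), (2,5,3), (2,5,6), … and 21 more.
Total: 33.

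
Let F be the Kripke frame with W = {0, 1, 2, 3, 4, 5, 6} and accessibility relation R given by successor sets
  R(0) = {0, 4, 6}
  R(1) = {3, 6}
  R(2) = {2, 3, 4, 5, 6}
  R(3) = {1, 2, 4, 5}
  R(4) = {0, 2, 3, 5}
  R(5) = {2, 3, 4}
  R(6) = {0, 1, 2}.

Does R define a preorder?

No

Reflexive: no — 1 is not related to itself.
Transitive: no — 0 R 4 and 4 R 2, but not 0 R 2.
So R is not a preorder.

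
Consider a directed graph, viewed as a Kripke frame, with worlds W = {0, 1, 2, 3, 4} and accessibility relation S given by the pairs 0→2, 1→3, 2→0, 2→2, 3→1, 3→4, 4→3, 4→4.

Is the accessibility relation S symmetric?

Yes

Symmetric: yes — every pair in S has its reverse in S.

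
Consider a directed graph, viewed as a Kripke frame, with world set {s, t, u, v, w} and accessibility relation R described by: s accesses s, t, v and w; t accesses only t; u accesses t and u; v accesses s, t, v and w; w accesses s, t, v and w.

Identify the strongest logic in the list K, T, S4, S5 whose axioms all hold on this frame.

S4

Reflexive (axiom T): yes — every world is R-related to itself.
Transitive (axiom 4): yes — every two-step R-path is closed by a direct edge.
Euclidean (axiom 5): no — s R t and s R v, but not t R v.
So F validates K, T, S4; S5 would additionally require R to be Euclidean. The strongest is S4.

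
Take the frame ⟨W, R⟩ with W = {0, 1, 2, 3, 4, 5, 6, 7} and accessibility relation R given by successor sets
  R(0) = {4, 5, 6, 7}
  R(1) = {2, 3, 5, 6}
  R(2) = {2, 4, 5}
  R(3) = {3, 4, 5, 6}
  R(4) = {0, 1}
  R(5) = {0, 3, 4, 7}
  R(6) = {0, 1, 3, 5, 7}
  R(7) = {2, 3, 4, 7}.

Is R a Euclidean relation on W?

No

Euclidean: no — 0 R 4 and 0 R 5, but not 4 R 5.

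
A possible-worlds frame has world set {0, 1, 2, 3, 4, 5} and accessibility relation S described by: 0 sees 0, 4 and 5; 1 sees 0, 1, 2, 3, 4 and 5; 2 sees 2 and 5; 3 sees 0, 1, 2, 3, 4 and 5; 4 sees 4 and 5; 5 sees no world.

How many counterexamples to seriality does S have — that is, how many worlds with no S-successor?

Enumerating: 5.

1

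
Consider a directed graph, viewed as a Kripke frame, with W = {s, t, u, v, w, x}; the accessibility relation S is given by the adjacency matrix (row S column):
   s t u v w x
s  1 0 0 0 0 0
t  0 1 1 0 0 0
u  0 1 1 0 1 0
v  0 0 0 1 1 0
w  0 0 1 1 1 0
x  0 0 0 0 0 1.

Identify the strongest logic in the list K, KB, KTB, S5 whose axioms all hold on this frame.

KTB

Symmetric (axiom B): yes — every pair in S has its reverse in S.
Reflexive (axiom T): yes — every world is S-related to itself.
Euclidean (axiom 5): no — u S t and u S w, but not t S w.
So F validates K, KB, KTB; S5 would additionally require S to be Euclidean. The strongest is KTB.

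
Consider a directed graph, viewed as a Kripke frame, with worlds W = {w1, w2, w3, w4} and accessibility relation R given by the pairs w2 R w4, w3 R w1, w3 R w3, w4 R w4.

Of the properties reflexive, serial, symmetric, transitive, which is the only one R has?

transitive

Reflexive: no — w1 is not related to itself.
Serial: no — w1 has no R-successor.
Symmetric: no — w2 R w4 but not w4 R w2.
Transitive: yes — every two-step R-path is closed by a direct edge.
Only transitive holds.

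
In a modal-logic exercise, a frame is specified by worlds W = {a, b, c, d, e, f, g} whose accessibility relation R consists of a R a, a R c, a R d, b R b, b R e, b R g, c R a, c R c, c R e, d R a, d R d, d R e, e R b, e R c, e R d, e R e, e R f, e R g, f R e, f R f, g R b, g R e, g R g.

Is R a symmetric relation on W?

Yes

Symmetric: yes — every pair in R has its reverse in R.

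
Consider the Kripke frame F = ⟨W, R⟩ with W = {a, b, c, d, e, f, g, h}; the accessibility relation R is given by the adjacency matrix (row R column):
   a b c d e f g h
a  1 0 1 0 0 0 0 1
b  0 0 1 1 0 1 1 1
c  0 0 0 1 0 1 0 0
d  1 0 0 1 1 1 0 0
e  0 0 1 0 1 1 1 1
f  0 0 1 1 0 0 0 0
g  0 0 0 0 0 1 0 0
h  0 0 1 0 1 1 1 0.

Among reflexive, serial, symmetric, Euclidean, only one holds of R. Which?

serial

Reflexive: no — b is not related to itself.
Serial: yes — every world has a successor (e.g. a R a).
Symmetric: no — a R c but not c R a.
Euclidean: no — a R c and a R h, but not c R h.
Only serial holds.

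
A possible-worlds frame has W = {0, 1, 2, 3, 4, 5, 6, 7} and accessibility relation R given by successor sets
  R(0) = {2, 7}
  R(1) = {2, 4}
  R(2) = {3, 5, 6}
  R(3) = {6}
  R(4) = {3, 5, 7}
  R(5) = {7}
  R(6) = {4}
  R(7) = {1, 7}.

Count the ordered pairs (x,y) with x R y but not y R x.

Enumerating: (0,2), (0,7), (1,2), (1,4), (2,3), (2,5), (2,6), (3,6), (4,3), (4,5), (4,7), (5,7), (6,4), (7,1).

14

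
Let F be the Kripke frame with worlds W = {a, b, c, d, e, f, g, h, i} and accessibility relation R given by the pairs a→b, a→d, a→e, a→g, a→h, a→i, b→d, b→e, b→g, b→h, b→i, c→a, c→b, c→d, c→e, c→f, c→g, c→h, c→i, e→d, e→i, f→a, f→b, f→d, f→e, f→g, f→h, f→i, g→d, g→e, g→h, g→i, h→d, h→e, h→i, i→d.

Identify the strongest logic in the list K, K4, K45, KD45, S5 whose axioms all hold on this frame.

K4

Transitive (axiom 4): yes — every two-step R-path is closed by a direct edge.
Euclidean (axiom 5): no — a R d and a R b, but not d R b.
Serial (axiom D): no — d has no R-successor.
Reflexive (axiom T): no — a is not related to itself.
So F validates K, K4; K45 would additionally require R to be Euclidean. The strongest is K4.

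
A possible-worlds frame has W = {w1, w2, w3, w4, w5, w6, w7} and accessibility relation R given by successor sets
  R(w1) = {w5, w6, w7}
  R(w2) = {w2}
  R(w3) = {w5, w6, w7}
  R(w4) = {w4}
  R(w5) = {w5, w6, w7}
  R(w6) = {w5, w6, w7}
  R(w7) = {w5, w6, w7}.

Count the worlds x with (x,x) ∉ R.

Enumerating: w1, w3.

2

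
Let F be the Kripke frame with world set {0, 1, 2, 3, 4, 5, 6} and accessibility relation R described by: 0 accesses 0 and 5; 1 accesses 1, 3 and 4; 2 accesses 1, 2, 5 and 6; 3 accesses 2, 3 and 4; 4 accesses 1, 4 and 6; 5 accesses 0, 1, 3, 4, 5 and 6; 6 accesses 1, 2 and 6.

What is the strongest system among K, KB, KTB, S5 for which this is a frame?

Symmetric (axiom B): no — 1 R 3 but not 3 R 1.
Reflexive (axiom T): yes — every world is R-related to itself.
Euclidean (axiom 5): no — 1 R 4 and 1 R 3, but not 4 R 3.
So F validates K; KB would additionally require R to be symmetric. The strongest is K.

K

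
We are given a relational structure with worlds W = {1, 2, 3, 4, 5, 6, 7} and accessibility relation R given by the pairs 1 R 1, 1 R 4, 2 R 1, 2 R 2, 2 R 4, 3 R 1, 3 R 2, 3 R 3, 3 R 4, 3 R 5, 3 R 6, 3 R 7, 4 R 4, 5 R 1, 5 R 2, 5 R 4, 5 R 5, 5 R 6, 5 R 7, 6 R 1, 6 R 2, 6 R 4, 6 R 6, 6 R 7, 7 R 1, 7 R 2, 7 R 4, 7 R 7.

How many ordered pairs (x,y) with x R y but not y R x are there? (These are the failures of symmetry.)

21

Enumerating: (1,4), (2,1), (2,4), (3,1), (3,2), (3,4), (3,5), (3,6), (3,7), (5,1), (5,2), (5,4), … and 9 more.
Total: 21.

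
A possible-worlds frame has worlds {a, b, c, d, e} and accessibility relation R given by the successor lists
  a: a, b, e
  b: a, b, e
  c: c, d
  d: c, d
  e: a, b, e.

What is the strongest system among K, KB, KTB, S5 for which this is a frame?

Symmetric (axiom B): yes — every pair in R has its reverse in R.
Reflexive (axiom T): yes — every world is R-related to itself.
Euclidean (axiom 5): yes — any two successors of a common world are R-related.
So F validates K, KB, KTB, S5. The strongest is S5.

S5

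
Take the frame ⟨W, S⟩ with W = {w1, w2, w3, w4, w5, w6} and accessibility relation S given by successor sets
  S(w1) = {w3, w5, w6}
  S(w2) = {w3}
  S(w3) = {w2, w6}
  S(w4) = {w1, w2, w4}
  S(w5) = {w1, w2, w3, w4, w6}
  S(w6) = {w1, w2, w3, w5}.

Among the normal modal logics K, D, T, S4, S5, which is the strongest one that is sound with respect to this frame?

Serial (axiom D): yes — every world has a successor (e.g. w1 S w3).
Reflexive (axiom T): no — w1 is not related to itself.
Transitive (axiom 4): no — w1 S w3 and w3 S w2, but not w1 S w2.
Euclidean (axiom 5): no — w1 S w3 and w1 S w5, but not w3 S w5.
So F validates K, D; T would additionally require S to be reflexive. The strongest is D.

D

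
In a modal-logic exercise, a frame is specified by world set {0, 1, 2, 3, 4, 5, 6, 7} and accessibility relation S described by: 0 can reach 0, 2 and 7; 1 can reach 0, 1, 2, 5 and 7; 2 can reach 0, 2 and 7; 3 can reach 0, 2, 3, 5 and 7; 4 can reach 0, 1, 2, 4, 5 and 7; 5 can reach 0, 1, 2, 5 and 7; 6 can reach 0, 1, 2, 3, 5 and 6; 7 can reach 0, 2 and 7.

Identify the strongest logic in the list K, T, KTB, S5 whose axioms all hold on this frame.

T

Reflexive (axiom T): yes — every world is S-related to itself.
Symmetric (axiom B): no — 1 S 0 but not 0 S 1.
Euclidean (axiom 5): no — 1 S 0 and 1 S 5, but not 0 S 5.
So F validates K, T; KTB would additionally require S to be symmetric. The strongest is T.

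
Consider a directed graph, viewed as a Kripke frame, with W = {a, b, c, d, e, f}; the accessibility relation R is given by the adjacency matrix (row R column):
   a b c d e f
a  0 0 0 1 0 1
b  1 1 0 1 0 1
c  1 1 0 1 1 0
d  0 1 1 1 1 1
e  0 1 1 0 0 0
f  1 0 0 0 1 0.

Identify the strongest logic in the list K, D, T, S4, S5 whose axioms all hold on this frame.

D

Serial (axiom D): yes — every world has a successor (e.g. a R d).
Reflexive (axiom T): no — a is not related to itself.
Transitive (axiom 4): no — a R d and d R b, but not a R b.
Euclidean (axiom 5): no — a R f and a R d, but not f R d.
So F validates K, D; T would additionally require R to be reflexive. The strongest is D.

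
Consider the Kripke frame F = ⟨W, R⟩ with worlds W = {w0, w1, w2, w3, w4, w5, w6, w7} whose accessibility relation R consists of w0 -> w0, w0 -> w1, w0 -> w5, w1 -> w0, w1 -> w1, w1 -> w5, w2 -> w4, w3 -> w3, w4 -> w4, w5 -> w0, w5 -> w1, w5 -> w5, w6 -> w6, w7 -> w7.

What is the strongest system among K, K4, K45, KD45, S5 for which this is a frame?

KD45

Transitive (axiom 4): yes — every two-step R-path is closed by a direct edge.
Euclidean (axiom 5): yes — any two successors of a common world are R-related.
Serial (axiom D): yes — every world has a successor (e.g. w0 R w0).
Reflexive (axiom T): no — w2 is not related to itself.
So F validates K, K4, K45, KD45; S5 would additionally require R to be reflexive. The strongest is KD45.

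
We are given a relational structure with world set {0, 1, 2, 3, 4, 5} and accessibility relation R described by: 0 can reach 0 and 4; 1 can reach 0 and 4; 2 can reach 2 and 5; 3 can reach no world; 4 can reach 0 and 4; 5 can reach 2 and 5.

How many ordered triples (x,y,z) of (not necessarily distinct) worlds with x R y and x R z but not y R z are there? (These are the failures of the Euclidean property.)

R is Euclidean; there are no such tuples.

0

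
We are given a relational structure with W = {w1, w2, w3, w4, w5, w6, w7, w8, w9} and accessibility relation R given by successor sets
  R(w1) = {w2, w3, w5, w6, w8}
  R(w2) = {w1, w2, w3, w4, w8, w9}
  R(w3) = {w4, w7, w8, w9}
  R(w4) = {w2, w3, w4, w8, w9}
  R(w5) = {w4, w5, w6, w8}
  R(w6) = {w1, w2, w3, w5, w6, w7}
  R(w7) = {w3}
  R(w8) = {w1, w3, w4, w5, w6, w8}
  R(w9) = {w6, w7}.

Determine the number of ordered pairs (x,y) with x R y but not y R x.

Enumerating: (w1,w3), (w1,w5), (w2,w3), (w2,w8), (w2,w9), (w3,w9), (w4,w9), (w5,w4), (w6,w2), (w6,w3), (w6,w7), (w8,w6), (w9,w6), (w9,w7).

14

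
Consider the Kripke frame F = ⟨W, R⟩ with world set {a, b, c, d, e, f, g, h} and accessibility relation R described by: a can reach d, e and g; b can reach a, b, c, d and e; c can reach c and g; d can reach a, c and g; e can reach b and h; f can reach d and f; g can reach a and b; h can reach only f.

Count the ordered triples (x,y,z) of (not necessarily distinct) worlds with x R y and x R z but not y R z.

Enumerating: (a,d,d), (a,d,e), (a,e,d), (a,e,e), (a,e,g), (a,g,d), (a,g,e), (a,g,g), (b,a,a), (b,a,b), (b,a,c), (b,c,a), … and 24 more.
Total: 36.

36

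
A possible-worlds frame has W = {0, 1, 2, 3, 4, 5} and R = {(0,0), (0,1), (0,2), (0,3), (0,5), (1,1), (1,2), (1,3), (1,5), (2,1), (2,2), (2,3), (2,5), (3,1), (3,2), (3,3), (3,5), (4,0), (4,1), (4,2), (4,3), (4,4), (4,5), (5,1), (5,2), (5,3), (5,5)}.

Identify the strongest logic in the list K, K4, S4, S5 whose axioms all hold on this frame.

Transitive (axiom 4): yes — every two-step R-path is closed by a direct edge.
Reflexive (axiom T): yes — every world is R-related to itself.
Euclidean (axiom 5): no — 4 R 1 and 4 R 0, but not 1 R 0.
So F validates K, K4, S4; S5 would additionally require R to be Euclidean. The strongest is S4.

S4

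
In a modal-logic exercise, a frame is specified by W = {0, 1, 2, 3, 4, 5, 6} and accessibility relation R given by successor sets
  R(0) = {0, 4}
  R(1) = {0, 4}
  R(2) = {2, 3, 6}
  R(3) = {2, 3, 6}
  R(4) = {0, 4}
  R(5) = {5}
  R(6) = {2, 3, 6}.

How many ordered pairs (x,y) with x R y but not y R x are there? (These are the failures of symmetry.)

2

Enumerating: (1,0), (1,4).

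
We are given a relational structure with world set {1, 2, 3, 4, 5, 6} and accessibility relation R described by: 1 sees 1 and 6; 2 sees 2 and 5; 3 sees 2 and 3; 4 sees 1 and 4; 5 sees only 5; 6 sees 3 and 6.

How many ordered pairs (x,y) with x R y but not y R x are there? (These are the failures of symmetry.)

5

Enumerating: (1,6), (2,5), (3,2), (4,1), (6,3).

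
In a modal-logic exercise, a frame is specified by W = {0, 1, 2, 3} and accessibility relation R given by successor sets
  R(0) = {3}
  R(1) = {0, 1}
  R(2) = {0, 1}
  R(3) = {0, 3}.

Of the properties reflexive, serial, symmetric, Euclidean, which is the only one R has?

Reflexive: no — 0 is not related to itself.
Serial: yes — every world has a successor (e.g. 0 R 3).
Symmetric: no — 1 R 0 but not 0 R 1.
Euclidean: no — 2 R 0 and 2 R 1, but not 0 R 1.
Only serial holds.

serial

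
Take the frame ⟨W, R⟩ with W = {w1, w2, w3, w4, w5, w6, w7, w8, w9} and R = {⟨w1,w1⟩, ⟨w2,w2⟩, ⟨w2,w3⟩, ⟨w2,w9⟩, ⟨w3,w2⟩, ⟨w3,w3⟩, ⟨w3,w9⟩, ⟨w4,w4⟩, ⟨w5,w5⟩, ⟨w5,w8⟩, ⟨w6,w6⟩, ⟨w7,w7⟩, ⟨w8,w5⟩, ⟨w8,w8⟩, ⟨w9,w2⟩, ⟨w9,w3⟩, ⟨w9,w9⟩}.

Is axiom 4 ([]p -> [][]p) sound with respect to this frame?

Yes

Axiom 4 corresponds to the accessibility relation being transitive.
Transitive: yes — every two-step R-path is closed by a direct edge.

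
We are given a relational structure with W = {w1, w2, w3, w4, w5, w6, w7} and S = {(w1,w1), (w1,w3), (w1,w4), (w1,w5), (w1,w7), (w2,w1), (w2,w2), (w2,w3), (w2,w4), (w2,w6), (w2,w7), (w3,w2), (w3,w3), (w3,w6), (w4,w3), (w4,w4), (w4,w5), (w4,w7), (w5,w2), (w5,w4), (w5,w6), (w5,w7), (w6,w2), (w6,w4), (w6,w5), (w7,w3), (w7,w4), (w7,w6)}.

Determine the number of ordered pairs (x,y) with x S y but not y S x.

Enumerating: (w1,w3), (w1,w4), (w1,w5), (w1,w7), (w2,w1), (w2,w4), (w2,w7), (w3,w6), (w4,w3), (w5,w2), (w5,w7), (w6,w4), (w7,w3), (w7,w6).

14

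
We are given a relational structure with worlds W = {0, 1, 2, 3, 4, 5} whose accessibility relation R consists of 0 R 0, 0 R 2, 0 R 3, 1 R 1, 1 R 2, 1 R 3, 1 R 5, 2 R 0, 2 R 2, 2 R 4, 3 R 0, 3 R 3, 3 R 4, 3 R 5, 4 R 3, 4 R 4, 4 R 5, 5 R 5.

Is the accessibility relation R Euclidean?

No

Euclidean: no — 0 R 2 and 0 R 3, but not 2 R 3.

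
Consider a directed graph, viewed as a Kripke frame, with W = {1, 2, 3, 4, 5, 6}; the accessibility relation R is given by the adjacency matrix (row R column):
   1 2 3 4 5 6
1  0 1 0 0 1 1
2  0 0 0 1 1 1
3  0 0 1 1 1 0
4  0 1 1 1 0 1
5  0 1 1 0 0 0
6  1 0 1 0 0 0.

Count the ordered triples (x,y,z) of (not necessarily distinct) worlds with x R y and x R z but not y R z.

Enumerating: (1,2,2), (1,5,5), (1,5,6), (1,6,2), (1,6,5), (1,6,6), (2,4,5), (2,5,4), (2,5,5), (2,5,6), (2,6,4), (2,6,5), … and 17 more.
Total: 29.

29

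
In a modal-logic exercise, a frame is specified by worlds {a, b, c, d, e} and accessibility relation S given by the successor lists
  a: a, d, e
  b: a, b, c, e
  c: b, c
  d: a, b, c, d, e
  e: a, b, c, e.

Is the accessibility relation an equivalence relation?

No

Reflexive: yes — every world is S-related to itself.
Symmetric: no — b S a but not a S b.
Transitive: no — a S d and d S b, but not a S b.
So S is not an equivalence relation.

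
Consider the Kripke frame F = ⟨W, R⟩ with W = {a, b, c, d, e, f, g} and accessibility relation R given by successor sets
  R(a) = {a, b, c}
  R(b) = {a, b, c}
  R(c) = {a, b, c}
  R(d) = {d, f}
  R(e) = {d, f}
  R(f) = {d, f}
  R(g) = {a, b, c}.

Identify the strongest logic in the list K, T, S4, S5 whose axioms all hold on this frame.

Reflexive (axiom T): no — e is not related to itself.
Transitive (axiom 4): yes — every two-step R-path is closed by a direct edge.
Euclidean (axiom 5): yes — any two successors of a common world are R-related.
So F validates K; T would additionally require R to be reflexive. The strongest is K.

K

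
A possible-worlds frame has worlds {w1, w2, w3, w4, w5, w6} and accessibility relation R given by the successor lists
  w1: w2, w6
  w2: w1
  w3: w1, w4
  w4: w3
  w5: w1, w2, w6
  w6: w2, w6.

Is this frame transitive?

Transitive: no — w2 R w1 and w1 R w6, but not w2 R w6.

No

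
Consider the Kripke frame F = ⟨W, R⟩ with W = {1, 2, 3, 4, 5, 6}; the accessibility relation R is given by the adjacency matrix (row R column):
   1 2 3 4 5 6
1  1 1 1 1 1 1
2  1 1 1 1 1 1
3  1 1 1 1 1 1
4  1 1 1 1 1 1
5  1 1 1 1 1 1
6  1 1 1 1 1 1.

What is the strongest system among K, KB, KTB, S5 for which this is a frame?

Symmetric (axiom B): yes — every pair in R has its reverse in R.
Reflexive (axiom T): yes — every world is R-related to itself.
Euclidean (axiom 5): yes — any two successors of a common world are R-related.
So F validates K, KB, KTB, S5. The strongest is S5.

S5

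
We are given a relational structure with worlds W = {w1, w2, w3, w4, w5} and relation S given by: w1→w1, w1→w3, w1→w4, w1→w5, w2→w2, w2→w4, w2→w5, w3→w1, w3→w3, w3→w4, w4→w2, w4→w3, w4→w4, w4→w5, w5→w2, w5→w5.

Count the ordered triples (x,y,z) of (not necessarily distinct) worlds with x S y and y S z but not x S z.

8

Enumerating: (w1,w4,w2), (w1,w5,w2), (w2,w4,w3), (w3,w1,w5), (w3,w4,w2), (w3,w4,w5), (w4,w3,w1), (w5,w2,w4).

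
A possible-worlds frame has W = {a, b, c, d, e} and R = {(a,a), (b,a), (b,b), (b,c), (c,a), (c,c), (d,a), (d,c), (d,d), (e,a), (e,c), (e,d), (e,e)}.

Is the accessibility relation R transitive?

Yes

Transitive: yes — every two-step R-path is closed by a direct edge.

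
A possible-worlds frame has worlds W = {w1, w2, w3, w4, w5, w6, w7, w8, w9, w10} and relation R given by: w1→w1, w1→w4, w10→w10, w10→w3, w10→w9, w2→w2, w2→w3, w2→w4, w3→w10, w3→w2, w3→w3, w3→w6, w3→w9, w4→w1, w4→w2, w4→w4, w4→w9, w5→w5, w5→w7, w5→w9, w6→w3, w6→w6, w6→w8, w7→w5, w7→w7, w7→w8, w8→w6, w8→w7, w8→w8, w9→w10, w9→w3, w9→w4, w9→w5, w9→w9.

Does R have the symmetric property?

Symmetric: yes — every pair in R has its reverse in R.

Yes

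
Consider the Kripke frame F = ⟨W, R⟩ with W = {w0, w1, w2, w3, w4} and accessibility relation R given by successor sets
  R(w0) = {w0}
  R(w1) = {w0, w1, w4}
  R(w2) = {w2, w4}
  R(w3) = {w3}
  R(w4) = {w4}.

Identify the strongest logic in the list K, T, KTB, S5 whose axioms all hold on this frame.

T

Reflexive (axiom T): yes — every world is R-related to itself.
Symmetric (axiom B): no — w1 R w0 but not w0 R w1.
Euclidean (axiom 5): no — w1 R w0 and w1 R w4, but not w0 R w4.
So F validates K, T; KTB would additionally require R to be symmetric. The strongest is T.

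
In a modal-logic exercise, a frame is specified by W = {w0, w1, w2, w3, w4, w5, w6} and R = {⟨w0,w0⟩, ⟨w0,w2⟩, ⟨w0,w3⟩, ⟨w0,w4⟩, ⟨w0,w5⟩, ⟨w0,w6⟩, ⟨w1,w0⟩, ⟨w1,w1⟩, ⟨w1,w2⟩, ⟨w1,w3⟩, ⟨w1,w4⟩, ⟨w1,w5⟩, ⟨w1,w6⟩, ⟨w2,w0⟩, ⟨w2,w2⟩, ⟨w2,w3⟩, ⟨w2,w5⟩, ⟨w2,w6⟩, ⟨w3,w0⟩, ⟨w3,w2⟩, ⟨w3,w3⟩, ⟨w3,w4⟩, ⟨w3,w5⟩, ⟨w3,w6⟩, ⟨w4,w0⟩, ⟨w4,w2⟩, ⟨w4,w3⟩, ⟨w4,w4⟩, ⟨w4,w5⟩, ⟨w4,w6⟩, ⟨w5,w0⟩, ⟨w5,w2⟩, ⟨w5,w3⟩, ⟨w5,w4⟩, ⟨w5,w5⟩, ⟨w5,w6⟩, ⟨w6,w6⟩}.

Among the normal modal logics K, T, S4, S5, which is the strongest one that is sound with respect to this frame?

T

Reflexive (axiom T): yes — every world is R-related to itself.
Transitive (axiom 4): no — w2 R w0 and w0 R w4, but not w2 R w4.
Euclidean (axiom 5): no — w0 R w2 and w0 R w4, but not w2 R w4.
So F validates K, T; S4 would additionally require R to be transitive. The strongest is T.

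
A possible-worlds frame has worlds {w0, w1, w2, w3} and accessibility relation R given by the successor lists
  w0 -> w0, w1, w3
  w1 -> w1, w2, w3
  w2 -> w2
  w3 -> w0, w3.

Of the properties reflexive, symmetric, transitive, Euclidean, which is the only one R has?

reflexive

Reflexive: yes — every world is R-related to itself.
Symmetric: no — w0 R w1 but not w1 R w0.
Transitive: no — w0 R w1 and w1 R w2, but not w0 R w2.
Euclidean: no — w0 R w3 and w0 R w1, but not w3 R w1.
Only reflexive holds.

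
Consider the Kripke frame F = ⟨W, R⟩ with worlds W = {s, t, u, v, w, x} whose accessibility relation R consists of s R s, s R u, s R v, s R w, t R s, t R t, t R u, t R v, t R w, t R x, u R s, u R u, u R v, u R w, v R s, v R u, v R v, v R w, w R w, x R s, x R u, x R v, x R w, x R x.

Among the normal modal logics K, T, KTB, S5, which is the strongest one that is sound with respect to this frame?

T

Reflexive (axiom T): yes — every world is R-related to itself.
Symmetric (axiom B): no — s R w but not w R s.
Euclidean (axiom 5): no — s R w and s R u, but not w R u.
So F validates K, T; KTB would additionally require R to be symmetric. The strongest is T.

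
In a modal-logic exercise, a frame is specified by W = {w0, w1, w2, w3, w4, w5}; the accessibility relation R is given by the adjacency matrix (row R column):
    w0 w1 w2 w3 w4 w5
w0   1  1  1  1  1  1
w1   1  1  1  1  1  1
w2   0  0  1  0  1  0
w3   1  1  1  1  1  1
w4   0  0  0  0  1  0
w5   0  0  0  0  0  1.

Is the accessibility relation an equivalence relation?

No

Reflexive: yes — every world is R-related to itself.
Symmetric: no — w0 R w2 but not w2 R w0.
Transitive: yes — every two-step R-path is closed by a direct edge.
So R is not an equivalence relation.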